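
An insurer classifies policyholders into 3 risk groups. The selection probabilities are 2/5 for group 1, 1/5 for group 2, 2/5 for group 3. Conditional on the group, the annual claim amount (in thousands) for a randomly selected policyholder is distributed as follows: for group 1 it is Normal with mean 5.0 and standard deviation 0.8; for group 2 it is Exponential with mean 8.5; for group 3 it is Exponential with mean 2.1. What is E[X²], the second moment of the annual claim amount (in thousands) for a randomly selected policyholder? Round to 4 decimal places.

For each component E[X²] = Var + (mean)², giving 1: 25.64; 2: 144.5; 3: 8.82.
Overall E[X²] = 0.4·25.64 + 0.2·144.5 + 0.4·8.82 = 42.684.

42.6840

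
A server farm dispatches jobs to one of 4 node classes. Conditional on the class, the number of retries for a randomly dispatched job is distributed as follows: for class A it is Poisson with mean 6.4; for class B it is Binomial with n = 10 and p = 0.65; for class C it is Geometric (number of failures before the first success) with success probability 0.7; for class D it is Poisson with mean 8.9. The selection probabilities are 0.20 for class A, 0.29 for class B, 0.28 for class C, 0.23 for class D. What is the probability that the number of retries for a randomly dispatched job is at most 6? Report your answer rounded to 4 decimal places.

Conditional on each class, P(X ≤ 6): A: 0.542329; B: 0.486173; C: 0.999781; D: 0.216042.
By total probability, P(X ≤ 6) = 0.2·0.542329 + 0.29·0.486173 + 0.28·0.999781 + 0.23·0.216042 = 0.579084.

0.5791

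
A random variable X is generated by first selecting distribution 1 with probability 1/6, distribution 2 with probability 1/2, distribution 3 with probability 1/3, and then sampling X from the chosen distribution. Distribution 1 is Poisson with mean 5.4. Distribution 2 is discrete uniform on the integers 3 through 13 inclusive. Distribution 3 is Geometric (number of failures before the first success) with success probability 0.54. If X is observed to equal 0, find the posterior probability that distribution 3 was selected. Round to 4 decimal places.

Likelihoods P(X=0 | ·): 1: 0.00451658; 2: 0; 3: 0.54.
Posterior ∝ prior × likelihood. Numerator for 3: 0.333333·0.54 = 0.18.
Normalizing constant: 0.166667·0.00451658 + 0.5·0 + 0.333333·0.54 = 0.180753.
P(3 | observation) = 0.18 / 0.180753 = 0.995835.

0.9958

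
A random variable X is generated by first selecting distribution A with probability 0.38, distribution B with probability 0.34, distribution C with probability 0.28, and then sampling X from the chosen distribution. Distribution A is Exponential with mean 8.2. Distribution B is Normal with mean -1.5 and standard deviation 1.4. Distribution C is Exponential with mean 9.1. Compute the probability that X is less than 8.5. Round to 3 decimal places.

0.755

Conditional on each component, P(X < 8.5): A: 0.645336; B: 1; C: 0.607047.
By total probability, P(X < 8.5) = 0.38·0.645336 + 0.34·1 + 0.28·0.607047 = 0.755201.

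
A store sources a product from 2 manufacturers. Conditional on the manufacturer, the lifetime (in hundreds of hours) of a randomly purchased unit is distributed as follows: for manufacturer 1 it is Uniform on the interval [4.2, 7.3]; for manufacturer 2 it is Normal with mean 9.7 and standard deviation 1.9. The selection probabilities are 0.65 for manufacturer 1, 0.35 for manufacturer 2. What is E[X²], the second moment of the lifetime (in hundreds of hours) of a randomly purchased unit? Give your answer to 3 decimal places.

For each component E[X²] = Var + (mean)², giving 1: 33.8633; 2: 97.7.
Overall E[X²] = 0.65·33.8633 + 0.35·97.7 = 56.2062.

56.206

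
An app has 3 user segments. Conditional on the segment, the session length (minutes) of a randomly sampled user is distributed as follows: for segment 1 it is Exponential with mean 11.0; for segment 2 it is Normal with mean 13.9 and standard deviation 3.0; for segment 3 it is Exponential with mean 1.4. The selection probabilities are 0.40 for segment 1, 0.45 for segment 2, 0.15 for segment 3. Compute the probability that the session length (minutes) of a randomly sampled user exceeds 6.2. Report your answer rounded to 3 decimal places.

Conditional on each segment, P(X > 6.2): 1: 0.569136; 2: 0.994866; 3: 0.0119315.
By total probability, P(X > 6.2) = 0.4·0.569136 + 0.45·0.994866 + 0.15·0.0119315 = 0.677134.

0.677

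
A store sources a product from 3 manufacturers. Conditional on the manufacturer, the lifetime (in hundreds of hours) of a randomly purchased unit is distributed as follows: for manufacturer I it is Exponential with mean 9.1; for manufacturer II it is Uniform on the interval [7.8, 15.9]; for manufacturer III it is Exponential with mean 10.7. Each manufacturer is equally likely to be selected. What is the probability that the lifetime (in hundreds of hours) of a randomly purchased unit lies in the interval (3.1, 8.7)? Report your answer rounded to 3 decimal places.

0.248

Conditional on each manufacturer, P(3.1 < X < 8.7): I: 0.326891; II: 0.111111; III: 0.304985.
By total probability, P(3.1 < X < 8.7) = 0.333333·0.326891 + 0.333333·0.111111 + 0.333333·0.304985 = 0.247662.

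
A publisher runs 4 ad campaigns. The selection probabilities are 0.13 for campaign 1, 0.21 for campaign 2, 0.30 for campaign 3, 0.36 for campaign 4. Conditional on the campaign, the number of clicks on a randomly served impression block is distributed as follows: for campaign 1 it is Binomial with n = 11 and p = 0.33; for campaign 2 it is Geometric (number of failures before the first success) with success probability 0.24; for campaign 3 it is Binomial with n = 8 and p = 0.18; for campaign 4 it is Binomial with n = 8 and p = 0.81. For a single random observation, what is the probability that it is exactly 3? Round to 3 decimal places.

0.092

Conditional on each campaign, P(X = 3): 1: 0.240782; 2: 0.105354; 3: 0.121081; 4: 0.00736904.
By total probability, P(X = 3) = 0.13·0.240782 + 0.21·0.105354 + 0.3·0.121081 + 0.36·0.00736904 = 0.0924031.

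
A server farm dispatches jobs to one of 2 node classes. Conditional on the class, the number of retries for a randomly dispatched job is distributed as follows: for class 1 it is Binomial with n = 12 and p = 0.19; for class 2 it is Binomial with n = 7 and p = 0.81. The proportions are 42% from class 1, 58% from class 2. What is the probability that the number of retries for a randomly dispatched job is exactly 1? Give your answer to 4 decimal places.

0.0945

Conditional on each class, P(X = 1): 1: 0.224528; 2: 0.00026675.
By total probability, P(X = 1) = 0.42·0.224528 + 0.58·0.00026675 = 0.0944564.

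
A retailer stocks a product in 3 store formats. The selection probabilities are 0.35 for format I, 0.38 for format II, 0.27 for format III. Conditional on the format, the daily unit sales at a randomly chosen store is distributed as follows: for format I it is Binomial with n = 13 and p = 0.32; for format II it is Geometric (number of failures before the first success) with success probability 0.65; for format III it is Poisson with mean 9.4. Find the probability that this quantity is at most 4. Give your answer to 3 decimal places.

Conditional on each format, P(X ≤ 4): I: 0.593303; II: 0.994748; III: 0.0428778.
By total probability, P(X ≤ 4) = 0.35·0.593303 + 0.38·0.994748 + 0.27·0.0428778 = 0.597237.

0.597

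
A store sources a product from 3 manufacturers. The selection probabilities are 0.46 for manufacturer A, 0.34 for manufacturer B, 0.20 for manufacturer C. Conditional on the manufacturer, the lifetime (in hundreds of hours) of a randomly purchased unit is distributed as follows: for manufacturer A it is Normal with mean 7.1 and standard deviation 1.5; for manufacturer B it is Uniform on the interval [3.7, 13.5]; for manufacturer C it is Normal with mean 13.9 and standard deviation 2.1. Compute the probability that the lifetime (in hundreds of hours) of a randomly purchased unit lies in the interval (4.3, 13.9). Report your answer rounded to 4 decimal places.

Conditional on each manufacturer, P(4.3 < X < 13.9): A: 0.969023; B: 0.938776; C: 0.499998.
By total probability, P(4.3 < X < 13.9) = 0.46·0.969023 + 0.34·0.938776 + 0.2·0.499998 = 0.864934.

0.8649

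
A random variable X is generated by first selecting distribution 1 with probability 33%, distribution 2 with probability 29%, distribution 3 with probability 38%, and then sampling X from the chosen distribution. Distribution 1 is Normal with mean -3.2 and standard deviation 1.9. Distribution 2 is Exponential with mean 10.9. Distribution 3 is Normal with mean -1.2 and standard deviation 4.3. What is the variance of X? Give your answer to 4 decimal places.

Per component, 1: μ=-3.2, E[X²]=13.85; 2: μ=10.9, E[X²]=237.62; 3: μ=-1.2, E[X²]=19.93.
E[X] = 0.33·-3.2 + 0.29·10.9 + 0.38·-1.2 = 1.649.
E[X²] = 0.33·13.85 + 0.29·237.62 + 0.38·19.93 = 81.0537.
Var(X) = E[X²] − (E[X])² = 81.0537 − 2.7192 = 78.3345.

78.3345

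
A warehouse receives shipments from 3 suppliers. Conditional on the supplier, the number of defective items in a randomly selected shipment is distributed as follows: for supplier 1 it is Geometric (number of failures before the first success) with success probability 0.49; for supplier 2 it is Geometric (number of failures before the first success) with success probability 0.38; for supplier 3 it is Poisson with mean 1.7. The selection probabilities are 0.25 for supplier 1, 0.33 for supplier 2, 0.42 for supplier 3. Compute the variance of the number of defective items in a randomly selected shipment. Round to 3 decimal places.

Per component, 1: μ=1.04082, E[X²]=3.20741; 2: μ=1.63158, E[X²]=6.95568; 3: μ=1.7, E[X²]=4.59.
E[X] = 0.25·1.04082 + 0.33·1.63158 + 0.42·1.7 = 1.51263.
E[X²] = 0.25·3.20741 + 0.33·6.95568 + 0.42·4.59 = 5.02503.
Var(X) = E[X²] − (E[X])² = 5.02503 − 2.28803 = 2.73699.

2.737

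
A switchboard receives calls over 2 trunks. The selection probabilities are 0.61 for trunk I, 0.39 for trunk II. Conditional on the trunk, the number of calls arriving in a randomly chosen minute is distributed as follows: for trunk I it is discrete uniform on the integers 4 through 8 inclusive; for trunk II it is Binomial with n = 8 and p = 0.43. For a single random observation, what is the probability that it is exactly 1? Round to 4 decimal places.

Conditional on each trunk, P(X = 1): I: 0; II: 0.0672485.
By total probability, P(X = 1) = 0.61·0 + 0.39·0.0672485 = 0.0262269.

0.0262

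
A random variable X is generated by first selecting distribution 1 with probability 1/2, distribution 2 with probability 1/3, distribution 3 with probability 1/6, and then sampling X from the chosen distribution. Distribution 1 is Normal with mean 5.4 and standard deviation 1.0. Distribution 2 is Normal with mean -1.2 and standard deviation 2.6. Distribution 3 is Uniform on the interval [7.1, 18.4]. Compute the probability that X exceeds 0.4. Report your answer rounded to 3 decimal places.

Conditional on each component, P(X > 0.4): 1: 1; 2: 0.26915; 3: 1.
By total probability, P(X > 0.4) = 0.5·1 + 0.333333·0.26915 + 0.166667·1 = 0.756383.

0.756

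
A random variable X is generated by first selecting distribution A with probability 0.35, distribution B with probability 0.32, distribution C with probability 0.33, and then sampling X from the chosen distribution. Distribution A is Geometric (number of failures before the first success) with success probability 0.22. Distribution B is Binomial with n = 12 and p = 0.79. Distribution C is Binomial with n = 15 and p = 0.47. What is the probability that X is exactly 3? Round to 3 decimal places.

0.044

Conditional on each component, P(X = 3): A: 0.104401; B: 8.61544e-05; C: 0.0232068.
By total probability, P(X = 3) = 0.35·0.104401 + 0.32·8.61544e-05 + 0.33·0.0232068 = 0.0442263.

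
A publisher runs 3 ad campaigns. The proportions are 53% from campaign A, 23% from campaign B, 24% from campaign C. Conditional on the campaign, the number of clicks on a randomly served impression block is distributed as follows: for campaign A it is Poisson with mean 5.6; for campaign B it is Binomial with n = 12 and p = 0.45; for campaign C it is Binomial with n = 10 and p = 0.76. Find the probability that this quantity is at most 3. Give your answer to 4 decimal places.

Conditional on each campaign, P(X ≤ 3): A: 0.190622; B: 0.134468; C: 0.00272284.
By total probability, P(X ≤ 3) = 0.53·0.190622 + 0.23·0.134468 + 0.24·0.00272284 = 0.132611.

0.1326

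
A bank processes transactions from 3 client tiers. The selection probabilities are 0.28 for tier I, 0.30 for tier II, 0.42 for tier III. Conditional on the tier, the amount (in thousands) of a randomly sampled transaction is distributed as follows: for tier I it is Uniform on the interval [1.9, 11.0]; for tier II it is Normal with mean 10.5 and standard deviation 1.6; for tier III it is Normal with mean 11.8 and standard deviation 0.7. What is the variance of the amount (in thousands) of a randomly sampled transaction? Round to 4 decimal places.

7.8628

Per component, I: μ=6.45, E[X²]=48.5033; II: μ=10.5, E[X²]=112.81; III: μ=11.8, E[X²]=139.73.
E[X] = 0.28·6.45 + 0.3·10.5 + 0.42·11.8 = 9.912.
E[X²] = 0.28·48.5033 + 0.3·112.81 + 0.42·139.73 = 106.111.
Var(X) = E[X²] − (E[X])² = 106.111 − 98.2477 = 7.86279.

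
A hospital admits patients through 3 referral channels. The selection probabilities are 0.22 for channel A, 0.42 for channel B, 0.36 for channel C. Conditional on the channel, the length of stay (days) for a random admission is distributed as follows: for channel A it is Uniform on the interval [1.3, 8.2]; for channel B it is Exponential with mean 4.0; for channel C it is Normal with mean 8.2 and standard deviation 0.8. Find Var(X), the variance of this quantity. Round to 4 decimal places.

11.4851

Per component, A: μ=4.75, E[X²]=26.53; B: μ=4, E[X²]=32; C: μ=8.2, E[X²]=67.88.
E[X] = 0.22·4.75 + 0.42·4 + 0.36·8.2 = 5.677.
E[X²] = 0.22·26.53 + 0.42·32 + 0.36·67.88 = 43.7134.
Var(X) = E[X²] − (E[X])² = 43.7134 − 32.2283 = 11.4851.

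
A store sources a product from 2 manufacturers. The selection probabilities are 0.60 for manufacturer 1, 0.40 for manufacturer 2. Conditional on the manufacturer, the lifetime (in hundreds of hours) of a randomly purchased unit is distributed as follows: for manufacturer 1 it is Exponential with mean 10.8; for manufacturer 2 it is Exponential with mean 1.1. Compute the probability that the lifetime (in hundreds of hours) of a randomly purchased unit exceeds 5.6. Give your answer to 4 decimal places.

Conditional on each manufacturer, P(X > 5.6): 1: 0.595402; 2: 0.00615242.
By total probability, P(X > 5.6) = 0.6·0.595402 + 0.4·0.00615242 = 0.359702.

0.3597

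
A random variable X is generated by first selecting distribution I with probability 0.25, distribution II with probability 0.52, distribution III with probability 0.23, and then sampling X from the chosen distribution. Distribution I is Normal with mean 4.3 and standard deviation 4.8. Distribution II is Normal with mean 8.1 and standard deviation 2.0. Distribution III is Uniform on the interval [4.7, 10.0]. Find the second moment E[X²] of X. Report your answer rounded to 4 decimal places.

For each component E[X²] = Var + (mean)², giving I: 41.53; II: 69.61; III: 56.3633.
Overall E[X²] = 0.25·41.53 + 0.52·69.61 + 0.23·56.3633 = 59.5433.

59.5433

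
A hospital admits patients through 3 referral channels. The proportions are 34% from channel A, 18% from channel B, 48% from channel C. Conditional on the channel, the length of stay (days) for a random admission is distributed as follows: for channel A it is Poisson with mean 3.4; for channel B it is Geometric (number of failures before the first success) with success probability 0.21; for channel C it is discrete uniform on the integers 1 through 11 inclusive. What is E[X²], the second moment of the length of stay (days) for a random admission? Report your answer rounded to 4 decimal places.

32.9382

For each component E[X²] = Var + (mean)², giving A: 14.96; B: 32.0658; C: 46.
Overall E[X²] = 0.34·14.96 + 0.18·32.0658 + 0.48·46 = 32.9382.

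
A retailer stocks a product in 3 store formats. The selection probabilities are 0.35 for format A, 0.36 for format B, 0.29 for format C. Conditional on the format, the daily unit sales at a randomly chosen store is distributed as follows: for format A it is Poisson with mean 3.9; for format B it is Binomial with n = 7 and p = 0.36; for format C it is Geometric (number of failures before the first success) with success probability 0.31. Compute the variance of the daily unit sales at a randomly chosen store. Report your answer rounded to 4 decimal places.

4.5613

Per component, A: μ=3.9, E[X²]=19.11; B: μ=2.52, E[X²]=7.9632; C: μ=2.22581, E[X²]=12.1342.
E[X] = 0.35·3.9 + 0.36·2.52 + 0.29·2.22581 = 2.91768.
E[X²] = 0.35·19.11 + 0.36·7.9632 + 0.29·12.1342 = 13.0742.
Var(X) = E[X²] − (E[X])² = 13.0742 − 8.51288 = 4.5613.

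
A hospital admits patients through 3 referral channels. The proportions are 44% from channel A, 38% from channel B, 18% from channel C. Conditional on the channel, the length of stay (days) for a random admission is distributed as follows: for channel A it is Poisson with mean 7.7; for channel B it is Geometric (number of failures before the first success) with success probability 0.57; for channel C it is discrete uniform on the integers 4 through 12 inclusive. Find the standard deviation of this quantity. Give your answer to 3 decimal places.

4.093

Per component, A: μ=7.7, E[X²]=66.99; B: μ=0.754386, E[X²]=1.89258; C: μ=8, E[X²]=70.6667.
E[X] = 0.44·7.7 + 0.38·0.754386 + 0.18·8 = 5.11467.
E[X²] = 0.44·66.99 + 0.38·1.89258 + 0.18·70.6667 = 42.9148.
Var(X) = E[X²] − (E[X])² = 42.9148 − 26.1598 = 16.755.
SD(X) = √16.755 = 4.09328.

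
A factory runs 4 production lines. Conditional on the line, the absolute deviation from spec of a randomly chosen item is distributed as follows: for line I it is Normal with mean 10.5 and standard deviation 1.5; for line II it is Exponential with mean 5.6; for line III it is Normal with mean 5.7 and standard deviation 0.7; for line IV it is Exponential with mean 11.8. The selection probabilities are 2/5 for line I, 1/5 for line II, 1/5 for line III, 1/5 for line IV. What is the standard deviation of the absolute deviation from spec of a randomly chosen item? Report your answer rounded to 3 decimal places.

6.484

Per component, I: μ=10.5, E[X²]=112.5; II: μ=5.6, E[X²]=62.72; III: μ=5.7, E[X²]=32.98; IV: μ=11.8, E[X²]=278.48.
E[X] = 0.4·10.5 + 0.2·5.6 + 0.2·5.7 + 0.2·11.8 = 8.82.
E[X²] = 0.4·112.5 + 0.2·62.72 + 0.2·32.98 + 0.2·278.48 = 119.836.
Var(X) = E[X²] − (E[X])² = 119.836 − 77.7924 = 42.0436.
SD(X) = √42.0436 = 6.4841.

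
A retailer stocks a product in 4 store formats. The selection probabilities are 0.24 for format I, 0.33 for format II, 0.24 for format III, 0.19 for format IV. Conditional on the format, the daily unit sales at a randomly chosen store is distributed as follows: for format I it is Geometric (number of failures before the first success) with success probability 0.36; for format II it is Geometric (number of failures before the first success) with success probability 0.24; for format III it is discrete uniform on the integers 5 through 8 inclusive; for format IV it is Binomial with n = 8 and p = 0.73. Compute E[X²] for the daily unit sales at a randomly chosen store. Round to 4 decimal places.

For each component E[X²] = Var + (mean)², giving I: 8.09877; II: 23.2222; III: 43.5; IV: 35.6824.
Overall E[X²] = 0.24·8.09877 + 0.33·23.2222 + 0.24·43.5 + 0.19·35.6824 = 26.8267.

26.8267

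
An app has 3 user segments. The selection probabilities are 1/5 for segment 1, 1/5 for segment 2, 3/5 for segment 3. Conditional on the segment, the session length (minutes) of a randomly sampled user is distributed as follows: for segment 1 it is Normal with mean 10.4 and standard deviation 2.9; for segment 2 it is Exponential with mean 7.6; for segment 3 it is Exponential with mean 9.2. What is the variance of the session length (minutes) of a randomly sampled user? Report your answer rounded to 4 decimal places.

64.8116

Per component, 1: μ=10.4, E[X²]=116.57; 2: μ=7.6, E[X²]=115.52; 3: μ=9.2, E[X²]=169.28.
E[X] = 0.2·10.4 + 0.2·7.6 + 0.6·9.2 = 9.12.
E[X²] = 0.2·116.57 + 0.2·115.52 + 0.6·169.28 = 147.986.
Var(X) = E[X²] − (E[X])² = 147.986 − 83.1744 = 64.8116.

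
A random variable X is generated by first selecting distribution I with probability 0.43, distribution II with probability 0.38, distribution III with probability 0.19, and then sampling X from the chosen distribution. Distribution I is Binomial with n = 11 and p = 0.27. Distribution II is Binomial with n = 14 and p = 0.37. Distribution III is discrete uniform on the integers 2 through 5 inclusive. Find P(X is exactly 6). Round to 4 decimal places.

0.0886

Conditional on each component, P(X = 6): I: 0.0371055; II: 0.191201; III: 0.
By total probability, P(X = 6) = 0.43·0.0371055 + 0.38·0.191201 + 0.19·0 = 0.0886118.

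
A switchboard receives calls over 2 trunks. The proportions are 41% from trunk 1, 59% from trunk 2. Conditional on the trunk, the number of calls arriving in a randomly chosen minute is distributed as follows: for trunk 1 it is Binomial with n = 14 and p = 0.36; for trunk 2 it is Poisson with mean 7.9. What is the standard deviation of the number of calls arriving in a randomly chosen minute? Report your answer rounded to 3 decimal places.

2.822

Per component, 1: μ=5.04, E[X²]=28.6272; 2: μ=7.9, E[X²]=70.31.
E[X] = 0.41·5.04 + 0.59·7.9 = 6.7274.
E[X²] = 0.41·28.6272 + 0.59·70.31 = 53.2201.
Var(X) = E[X²] − (E[X])² = 53.2201 − 45.2579 = 7.96214.
SD(X) = √7.96214 = 2.82173.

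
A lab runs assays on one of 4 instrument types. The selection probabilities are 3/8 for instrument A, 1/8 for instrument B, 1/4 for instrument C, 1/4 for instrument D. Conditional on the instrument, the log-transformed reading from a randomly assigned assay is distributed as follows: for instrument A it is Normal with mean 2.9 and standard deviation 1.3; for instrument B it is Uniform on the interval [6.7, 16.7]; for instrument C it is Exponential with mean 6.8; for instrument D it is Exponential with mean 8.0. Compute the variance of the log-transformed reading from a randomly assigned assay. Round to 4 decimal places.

37.9979

Per component, A: μ=2.9, E[X²]=10.1; B: μ=11.7, E[X²]=145.223; C: μ=6.8, E[X²]=92.48; D: μ=8, E[X²]=128.
E[X] = 0.375·2.9 + 0.125·11.7 + 0.25·6.8 + 0.25·8 = 6.25.
E[X²] = 0.375·10.1 + 0.125·145.223 + 0.25·92.48 + 0.25·128 = 77.0604.
Var(X) = E[X²] − (E[X])² = 77.0604 − 39.0625 = 37.9979.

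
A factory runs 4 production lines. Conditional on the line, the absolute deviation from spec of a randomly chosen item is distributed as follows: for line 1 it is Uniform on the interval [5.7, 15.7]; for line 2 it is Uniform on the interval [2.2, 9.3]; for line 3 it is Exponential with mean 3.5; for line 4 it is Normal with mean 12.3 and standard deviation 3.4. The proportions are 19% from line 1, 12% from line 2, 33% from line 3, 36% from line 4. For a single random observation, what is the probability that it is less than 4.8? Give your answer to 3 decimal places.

Conditional on each line, P(X < 4.8): 1: 0; 2: 0.366197; 3: 0.746256; 4: 0.0136961.
By total probability, P(X < 4.8) = 0.19·0 + 0.12·0.366197 + 0.33·0.746256 + 0.36·0.0136961 = 0.295139.

0.295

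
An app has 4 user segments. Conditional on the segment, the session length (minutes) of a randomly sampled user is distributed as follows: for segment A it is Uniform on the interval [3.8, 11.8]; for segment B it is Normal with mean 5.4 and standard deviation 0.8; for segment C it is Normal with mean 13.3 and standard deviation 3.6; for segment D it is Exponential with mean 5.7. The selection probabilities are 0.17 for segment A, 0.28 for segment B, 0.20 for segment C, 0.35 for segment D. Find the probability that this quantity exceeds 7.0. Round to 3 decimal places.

Conditional on each segment, P(X > 7.0): A: 0.6; B: 0.0227501; C: 0.959941; D: 0.292857.
By total probability, P(X > 7.0) = 0.17·0.6 + 0.28·0.0227501 + 0.2·0.959941 + 0.35·0.292857 = 0.402858.

0.403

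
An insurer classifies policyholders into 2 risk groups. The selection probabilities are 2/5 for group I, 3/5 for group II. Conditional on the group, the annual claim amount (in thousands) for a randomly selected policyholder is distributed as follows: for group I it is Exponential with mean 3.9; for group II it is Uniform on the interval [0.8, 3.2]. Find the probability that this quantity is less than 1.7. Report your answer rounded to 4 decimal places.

Conditional on each group, P(X < 1.7): I: 0.353316; II: 0.375.
By total probability, P(X < 1.7) = 0.4·0.353316 + 0.6·0.375 = 0.366326.

0.3663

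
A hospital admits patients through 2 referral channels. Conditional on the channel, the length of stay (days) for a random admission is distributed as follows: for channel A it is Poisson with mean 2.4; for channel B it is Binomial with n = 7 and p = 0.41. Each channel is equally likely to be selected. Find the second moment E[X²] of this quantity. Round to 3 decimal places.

For each component E[X²] = Var + (mean)², giving A: 8.16; B: 9.9302.
Overall E[X²] = 0.5·8.16 + 0.5·9.9302 = 9.0451.

9.045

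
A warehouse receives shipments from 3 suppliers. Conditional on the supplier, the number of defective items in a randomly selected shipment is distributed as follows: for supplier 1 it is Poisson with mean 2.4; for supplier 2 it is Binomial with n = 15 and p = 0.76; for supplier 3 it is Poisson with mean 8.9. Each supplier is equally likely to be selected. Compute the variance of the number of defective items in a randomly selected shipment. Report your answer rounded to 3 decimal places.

Per component, 1: μ=2.4, E[X²]=8.16; 2: μ=11.4, E[X²]=132.696; 3: μ=8.9, E[X²]=88.11.
E[X] = 0.333333·2.4 + 0.333333·11.4 + 0.333333·8.9 = 7.56667.
E[X²] = 0.333333·8.16 + 0.333333·132.696 + 0.333333·88.11 = 76.322.
Var(X) = E[X²] − (E[X])² = 76.322 − 57.2544 = 19.0676.

19.068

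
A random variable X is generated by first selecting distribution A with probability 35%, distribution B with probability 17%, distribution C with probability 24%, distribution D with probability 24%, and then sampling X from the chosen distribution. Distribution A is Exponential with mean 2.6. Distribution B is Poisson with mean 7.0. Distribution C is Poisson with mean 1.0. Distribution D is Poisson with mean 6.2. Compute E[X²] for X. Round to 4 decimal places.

25.4456

For each component E[X²] = Var + (mean)², giving A: 13.52; B: 56; C: 2; D: 44.64.
Overall E[X²] = 0.35·13.52 + 0.17·56 + 0.24·2 + 0.24·44.64 = 25.4456.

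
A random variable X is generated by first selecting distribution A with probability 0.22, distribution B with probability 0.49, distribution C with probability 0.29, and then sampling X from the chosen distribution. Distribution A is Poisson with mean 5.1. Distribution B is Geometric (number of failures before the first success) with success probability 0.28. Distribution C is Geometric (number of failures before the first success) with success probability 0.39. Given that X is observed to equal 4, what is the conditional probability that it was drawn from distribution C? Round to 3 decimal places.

Likelihoods P(X=4 | ·): A: 0.171857; B: 0.0752468; C: 0.0539988.
Posterior ∝ prior × likelihood. Numerator for C: 0.29·0.0539988 = 0.0156596.
Normalizing constant: 0.22·0.171857 + 0.49·0.0752468 + 0.29·0.0539988 = 0.0903391.
P(C | observation) = 0.0156596 / 0.0903391 = 0.173343.

0.173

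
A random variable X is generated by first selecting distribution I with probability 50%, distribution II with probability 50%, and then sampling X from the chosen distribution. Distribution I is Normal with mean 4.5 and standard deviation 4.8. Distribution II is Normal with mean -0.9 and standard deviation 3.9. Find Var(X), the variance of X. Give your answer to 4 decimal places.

26.4150

Per component, I: μ=4.5, E[X²]=43.29; II: μ=-0.9, E[X²]=16.02.
E[X] = 0.5·4.5 + 0.5·-0.9 = 1.8.
E[X²] = 0.5·43.29 + 0.5·16.02 = 29.655.
Var(X) = E[X²] − (E[X])² = 29.655 − 3.24 = 26.415.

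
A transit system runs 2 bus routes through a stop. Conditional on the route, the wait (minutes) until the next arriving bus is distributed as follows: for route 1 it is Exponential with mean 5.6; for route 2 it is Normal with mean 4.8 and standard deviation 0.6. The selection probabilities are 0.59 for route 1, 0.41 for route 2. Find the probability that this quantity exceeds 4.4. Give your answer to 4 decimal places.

0.5754

Conditional on each route, P(X > 4.4): 1: 0.455794; 2: 0.747507.
By total probability, P(X > 4.4) = 0.59·0.455794 + 0.41·0.747507 = 0.575397.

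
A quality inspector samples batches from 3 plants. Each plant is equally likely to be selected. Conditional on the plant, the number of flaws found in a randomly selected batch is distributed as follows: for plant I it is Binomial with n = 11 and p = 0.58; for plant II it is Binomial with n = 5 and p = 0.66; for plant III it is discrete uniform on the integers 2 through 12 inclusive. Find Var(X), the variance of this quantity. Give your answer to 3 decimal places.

Per component, I: μ=6.38, E[X²]=43.384; II: μ=3.3, E[X²]=12.012; III: μ=7, E[X²]=59.
E[X] = 0.333333·6.38 + 0.333333·3.3 + 0.333333·7 = 5.56.
E[X²] = 0.333333·43.384 + 0.333333·12.012 + 0.333333·59 = 38.132.
Var(X) = E[X²] − (E[X])² = 38.132 − 30.9136 = 7.2184.

7.218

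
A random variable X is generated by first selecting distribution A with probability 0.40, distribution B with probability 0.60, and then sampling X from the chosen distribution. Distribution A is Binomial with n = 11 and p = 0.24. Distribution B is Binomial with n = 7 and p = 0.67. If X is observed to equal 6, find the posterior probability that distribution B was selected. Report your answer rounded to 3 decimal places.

0.933

Likelihoods P(X=6 | ·): A: 0.022386; B: 0.208959.
Posterior ∝ prior × likelihood. Numerator for B: 0.6·0.208959 = 0.125375.
Normalizing constant: 0.4·0.022386 + 0.6·0.208959 = 0.13433.
P(B | observation) = 0.125375 / 0.13433 = 0.93334.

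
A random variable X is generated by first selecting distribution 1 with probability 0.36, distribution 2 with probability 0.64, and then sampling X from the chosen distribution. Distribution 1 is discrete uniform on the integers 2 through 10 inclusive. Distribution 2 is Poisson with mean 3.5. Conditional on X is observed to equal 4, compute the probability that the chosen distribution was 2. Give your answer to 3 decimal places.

0.751

Likelihoods P(X=4 | ·): 1: 0.111111; 2: 0.188812.
Posterior ∝ prior × likelihood. Numerator for 2: 0.64·0.188812 = 0.12084.
Normalizing constant: 0.36·0.111111 + 0.64·0.188812 = 0.16084.
P(2 | observation) = 0.12084 / 0.16084 = 0.751305.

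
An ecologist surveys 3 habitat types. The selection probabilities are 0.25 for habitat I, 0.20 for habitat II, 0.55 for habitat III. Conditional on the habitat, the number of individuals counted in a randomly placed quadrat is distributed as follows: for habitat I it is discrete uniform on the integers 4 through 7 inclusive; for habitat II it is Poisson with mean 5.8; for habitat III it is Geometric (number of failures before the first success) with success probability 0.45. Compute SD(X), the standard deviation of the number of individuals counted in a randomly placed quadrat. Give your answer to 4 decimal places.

2.7914

Per component, I: μ=5.5, E[X²]=31.5; II: μ=5.8, E[X²]=39.44; III: μ=1.22222, E[X²]=4.20988.
E[X] = 0.25·5.5 + 0.2·5.8 + 0.55·1.22222 = 3.20722.
E[X²] = 0.25·31.5 + 0.2·39.44 + 0.55·4.20988 = 18.0784.
Var(X) = E[X²] − (E[X])² = 18.0784 − 10.2863 = 7.79216.
SD(X) = √7.79216 = 2.79144.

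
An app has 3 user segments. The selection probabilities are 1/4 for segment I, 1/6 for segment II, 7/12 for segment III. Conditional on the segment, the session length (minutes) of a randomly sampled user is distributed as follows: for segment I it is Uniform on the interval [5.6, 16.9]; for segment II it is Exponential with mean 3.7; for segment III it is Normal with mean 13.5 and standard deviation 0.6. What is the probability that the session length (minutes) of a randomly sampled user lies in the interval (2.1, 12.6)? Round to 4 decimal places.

0.2828

Conditional on each segment, P(2.1 < X < 12.6): I: 0.619469; II: 0.533709; III: 0.0668072.
By total probability, P(2.1 < X < 12.6) = 0.25·0.619469 + 0.166667·0.533709 + 0.583333·0.0668072 = 0.28279.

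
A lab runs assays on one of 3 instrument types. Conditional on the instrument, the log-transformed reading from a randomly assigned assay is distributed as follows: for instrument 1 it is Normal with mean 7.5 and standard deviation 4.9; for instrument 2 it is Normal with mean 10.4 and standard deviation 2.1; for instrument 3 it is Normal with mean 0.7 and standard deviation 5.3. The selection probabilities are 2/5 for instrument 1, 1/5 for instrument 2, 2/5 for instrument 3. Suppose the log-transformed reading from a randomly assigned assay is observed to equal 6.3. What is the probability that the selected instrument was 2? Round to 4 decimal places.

Likelihoods f(6.3 | ·): 1: 0.0790115; 2: 0.0282469; 3: 0.0430733.
Posterior ∝ prior × likelihood. Numerator for 2: 0.2·0.0282469 = 0.00564938.
Normalizing constant: 0.4·0.0790115 + 0.2·0.0282469 + 0.4·0.0430733 = 0.0544833.
P(2 | observation) = 0.00564938 / 0.0544833 = 0.10369.

0.1037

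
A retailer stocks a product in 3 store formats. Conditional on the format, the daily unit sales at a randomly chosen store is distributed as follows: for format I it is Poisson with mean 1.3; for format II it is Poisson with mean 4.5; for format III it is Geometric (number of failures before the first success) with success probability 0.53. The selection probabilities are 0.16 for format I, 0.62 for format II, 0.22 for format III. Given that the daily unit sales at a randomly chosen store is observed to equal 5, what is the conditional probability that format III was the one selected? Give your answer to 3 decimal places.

Likelihoods P(X=5 | ·): I: 0.00843243; II: 0.170827; III: 0.0121553.
Posterior ∝ prior × likelihood. Numerator for III: 0.22·0.0121553 = 0.00267416.
Normalizing constant: 0.16·0.00843243 + 0.62·0.170827 + 0.22·0.0121553 = 0.109936.
P(III | observation) = 0.00267416 / 0.109936 = 0.0243247.

0.024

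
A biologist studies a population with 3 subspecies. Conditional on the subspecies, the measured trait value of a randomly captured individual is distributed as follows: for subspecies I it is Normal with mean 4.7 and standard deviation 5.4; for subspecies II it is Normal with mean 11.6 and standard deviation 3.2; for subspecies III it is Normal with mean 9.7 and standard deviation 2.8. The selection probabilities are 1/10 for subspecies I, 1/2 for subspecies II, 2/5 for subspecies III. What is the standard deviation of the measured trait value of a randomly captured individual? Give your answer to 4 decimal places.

Per component, I: μ=4.7, E[X²]=51.25; II: μ=11.6, E[X²]=144.8; III: μ=9.7, E[X²]=101.93.
E[X] = 0.1·4.7 + 0.5·11.6 + 0.4·9.7 = 10.15.
E[X²] = 0.1·51.25 + 0.5·144.8 + 0.4·101.93 = 118.297.
Var(X) = E[X²] − (E[X])² = 118.297 − 103.023 = 15.2745.
SD(X) = √15.2745 = 3.90826.

3.9083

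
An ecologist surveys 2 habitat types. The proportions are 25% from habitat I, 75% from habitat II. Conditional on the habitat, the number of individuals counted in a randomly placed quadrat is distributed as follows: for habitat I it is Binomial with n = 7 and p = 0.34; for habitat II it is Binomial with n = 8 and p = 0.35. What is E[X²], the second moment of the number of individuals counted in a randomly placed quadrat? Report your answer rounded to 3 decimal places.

9.054

For each component E[X²] = Var + (mean)², giving I: 7.2352; II: 9.66.
Overall E[X²] = 0.25·7.2352 + 0.75·9.66 = 9.0538.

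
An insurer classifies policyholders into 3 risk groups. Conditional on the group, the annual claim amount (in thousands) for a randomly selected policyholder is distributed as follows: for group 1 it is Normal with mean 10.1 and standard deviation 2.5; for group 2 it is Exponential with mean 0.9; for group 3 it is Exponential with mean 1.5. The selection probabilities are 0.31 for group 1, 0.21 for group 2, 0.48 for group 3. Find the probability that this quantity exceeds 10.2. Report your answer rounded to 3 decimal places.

0.151

Conditional on each group, P(X > 10.2): 1: 0.484047; 2: 1.19673e-05; 3: 0.00111378.
By total probability, P(X > 10.2) = 0.31·0.484047 + 0.21·1.19673e-05 + 0.48·0.00111378 = 0.150592.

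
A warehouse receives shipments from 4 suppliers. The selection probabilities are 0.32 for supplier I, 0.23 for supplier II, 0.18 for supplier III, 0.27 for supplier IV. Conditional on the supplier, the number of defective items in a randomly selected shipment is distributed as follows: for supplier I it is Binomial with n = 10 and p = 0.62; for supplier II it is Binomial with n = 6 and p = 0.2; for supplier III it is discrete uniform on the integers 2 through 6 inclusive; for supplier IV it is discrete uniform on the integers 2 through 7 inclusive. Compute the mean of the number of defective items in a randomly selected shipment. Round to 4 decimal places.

Component means — I: 6.2; II: 1.2; III: 4; IV: 4.5.
E[X] = 0.32·6.2 + 0.23·1.2 + 0.18·4 + 0.27·4.5 = 4.195.

4.1950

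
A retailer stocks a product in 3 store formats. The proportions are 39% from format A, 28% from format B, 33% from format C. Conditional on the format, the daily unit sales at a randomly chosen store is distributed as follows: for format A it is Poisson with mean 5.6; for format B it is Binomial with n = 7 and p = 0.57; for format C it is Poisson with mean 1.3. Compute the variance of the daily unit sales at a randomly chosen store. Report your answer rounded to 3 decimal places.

Per component, A: μ=5.6, E[X²]=36.96; B: μ=3.99, E[X²]=17.6358; C: μ=1.3, E[X²]=2.99.
E[X] = 0.39·5.6 + 0.28·3.99 + 0.33·1.3 = 3.7302.
E[X²] = 0.39·36.96 + 0.28·17.6358 + 0.33·2.99 = 20.3391.
Var(X) = E[X²] − (E[X])² = 20.3391 − 13.9144 = 6.42473.

6.425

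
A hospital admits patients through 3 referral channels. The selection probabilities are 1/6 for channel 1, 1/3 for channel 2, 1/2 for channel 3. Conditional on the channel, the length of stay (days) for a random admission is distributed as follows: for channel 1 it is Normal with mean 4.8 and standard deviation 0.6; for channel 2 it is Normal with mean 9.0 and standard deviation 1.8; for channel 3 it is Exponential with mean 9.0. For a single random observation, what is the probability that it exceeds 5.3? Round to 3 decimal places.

0.638

Conditional on each channel, P(X > 5.3): 1: 0.202328; 2: 0.980087; 3: 0.554944.
By total probability, P(X > 5.3) = 0.166667·0.202328 + 0.333333·0.980087 + 0.5·0.554944 = 0.637889.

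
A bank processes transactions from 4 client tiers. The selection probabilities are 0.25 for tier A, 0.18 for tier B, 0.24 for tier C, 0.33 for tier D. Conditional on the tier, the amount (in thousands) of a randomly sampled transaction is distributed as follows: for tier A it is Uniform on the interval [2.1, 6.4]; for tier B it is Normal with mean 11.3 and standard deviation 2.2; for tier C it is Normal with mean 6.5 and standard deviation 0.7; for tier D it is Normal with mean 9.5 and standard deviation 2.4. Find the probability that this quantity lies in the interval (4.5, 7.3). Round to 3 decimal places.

Conditional on each tier, P(4.5 < X < 7.3): A: 0.44186; B: 0.0335205; C: 0.871314; D: 0.161048.
By total probability, P(4.5 < X < 7.3) = 0.25·0.44186 + 0.18·0.0335205 + 0.24·0.871314 + 0.33·0.161048 = 0.37876.

0.379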